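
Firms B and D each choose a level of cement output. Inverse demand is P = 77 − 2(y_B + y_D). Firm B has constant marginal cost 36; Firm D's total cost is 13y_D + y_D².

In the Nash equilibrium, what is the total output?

14.6

Firm B's profit: π = y_B(77 − 2(y_B + y_D)) − 36y_B.
∂π/∂y_B = 41 − 4y_B − 2y_D = 0, so y_B = 10.25 − 0.5y_D.
For D: ∂π/∂y_D = 64 − 6y_D − 2y_B = 0 ⇒ y_D = 32/3 − (1/3)y_B.
Substituting the second reaction function into the first: y_B = 10.25 − 0.5(32/3 − (1/3)y_B), which gives (5/6)y_B = 59/12 ⇒ y_B = 5.9.
Then y_D = 32/3 − (1/3)·5.9 = 8.7.
Total output: 5.9 + 8.7 = 14.6.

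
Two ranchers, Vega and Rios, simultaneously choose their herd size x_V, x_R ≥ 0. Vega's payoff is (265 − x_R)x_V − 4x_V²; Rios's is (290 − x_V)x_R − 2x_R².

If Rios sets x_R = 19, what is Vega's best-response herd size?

30.75

Expanding Vega's payoff: 265x_V − x_Rx_V − 4x_V².
∂π/∂x_V = 265 − x_R − 8x_V = 0, so x_V = 33.125 − 0.125x_R.
At x_R = 19: x_V = 33.125 − 0.125·19 = 30.75.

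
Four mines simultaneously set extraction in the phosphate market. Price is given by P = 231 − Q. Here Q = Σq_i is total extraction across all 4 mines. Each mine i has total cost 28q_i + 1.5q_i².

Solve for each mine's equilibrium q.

25.375

A representative mine's profit is π_i = q_i(231 − Q) − 28q_i − 1.5q_i², with Q = q_i + Σ_{j≠i} q_j.
First-order condition: 203 − 5q_i − Σ_{j≠i} q_j = 0.
In a symmetric equilibrium every mine chooses the same q, so Σ_{j≠i} q_j = 3q. The condition becomes 203 − 8q = 0, giving q = 203/8 = 25.375.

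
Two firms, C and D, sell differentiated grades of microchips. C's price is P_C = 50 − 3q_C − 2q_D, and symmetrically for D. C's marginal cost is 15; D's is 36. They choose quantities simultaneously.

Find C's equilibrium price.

Firm C's profit: π = q_C(50 − 3q_C − 2q_D) − 15q_C.
∂π/∂q_C = 35 − 6q_C − 2q_D = 0 ⇒ q_C = 35/6 − (1/3)q_D.
Similarly q_D = 7/3 − (1/3)q_C.
Substituting the second reaction function into the first: q_C = 35/6 − (1/3)(7/3 − (1/3)q_C), which gives (8/9)q_C = 91/18 ⇒ q_C = 5.6875.
Then q_D = 7/3 − (1/3)·5.6875 = 0.4375.
P_C = 50 − 3·5.6875 − 2·0.4375 = 32.0625.

32.0625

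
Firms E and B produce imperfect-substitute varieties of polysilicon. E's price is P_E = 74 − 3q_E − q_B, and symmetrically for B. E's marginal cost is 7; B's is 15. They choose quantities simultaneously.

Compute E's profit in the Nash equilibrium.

288.12

Firm E's profit: π = q_E(74 − 3q_E − q_B) − 7q_E.
∂π/∂q_E = 67 − 6q_E − q_B = 0 ⇒ q_E = 67/6 − (1/6)q_B.
Similarly q_B = 59/6 − (1/6)q_E.
Substituting the second reaction function into the first: q_E = 67/6 − (1/6)(59/6 − (1/6)q_E), which gives (35/36)q_E = 343/36 ⇒ q_E = 9.8.
Then q_B = 59/6 − (1/6)·9.8 = 8.2.
P_E = 74 − 3·9.8 − 8.2 = 36.4.
Profit = (36.4 − 7)·9.8 = 288.12.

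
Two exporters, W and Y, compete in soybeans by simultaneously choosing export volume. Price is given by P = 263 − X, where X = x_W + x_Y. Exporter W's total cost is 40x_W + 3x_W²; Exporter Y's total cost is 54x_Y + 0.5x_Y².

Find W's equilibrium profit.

Exporter W's profit: π = x_W(263 − (x_W + x_Y)) − 40x_W − 3x_W².
∂π/∂x_W = 223 − 8x_W − x_Y = 0, so x_W = 27.875 − 0.125x_Y.
For Y: ∂π/∂x_Y = 209 − 3x_Y − x_W = 0 ⇒ x_Y = 209/3 − (1/3)x_W.
Substituting the second reaction function into the first: x_W = 27.875 − 0.125(209/3 − (1/3)x_W), which gives (23/24)x_W = 115/6 ⇒ x_W = 20.
Then x_Y = 209/3 − (1/3)·20 = 63.
Price P = 263 − 83 = 180.
W's profit: (180 − 40)·20 − 3(20)² = 1600.

1600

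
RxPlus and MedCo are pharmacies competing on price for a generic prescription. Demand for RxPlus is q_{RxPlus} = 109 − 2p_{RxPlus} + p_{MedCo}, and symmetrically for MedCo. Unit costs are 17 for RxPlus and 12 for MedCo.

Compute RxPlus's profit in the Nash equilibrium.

RxPlus's profit: π = (p_{RxPlus} − 17)(109 − 2p_{RxPlus} + p_{MedCo}).
∂π/∂p_{RxPlus} = 143 − 4p_{RxPlus} + p_{MedCo} = 0 ⇒ p_{RxPlus} = 35.75 + 0.25p_{MedCo}.
Similarly p_{MedCo} = 33.25 + 0.25p_{RxPlus}.
Solving the two reaction functions simultaneously: (1 − (0.25)(0.25))p_{RxPlus} = 35.75 + 0.25·33.25, so 0.9375p_{RxPlus} = 44.0625 and p_{RxPlus} = 47.
Then p_{MedCo} = 33.25 + 0.25·47 = 45.
q_{RxPlus} = 109 − 2·47 + 45 = 60.
Profit = (47 − 17)·60 = 1800.

1800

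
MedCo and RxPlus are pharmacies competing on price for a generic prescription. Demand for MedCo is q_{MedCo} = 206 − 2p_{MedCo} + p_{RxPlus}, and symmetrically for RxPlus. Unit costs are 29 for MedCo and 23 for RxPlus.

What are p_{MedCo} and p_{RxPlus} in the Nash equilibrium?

87.2, 84.8

MedCo's profit: π = (p_{MedCo} − 29)(206 − 2p_{MedCo} + p_{RxPlus}).
∂π/∂p_{MedCo} = 264 − 4p_{MedCo} + p_{RxPlus} = 0 ⇒ p_{MedCo} = 66 + 0.25p_{RxPlus}.
Similarly p_{RxPlus} = 63 + 0.25p_{MedCo}.
Plugging p_{RxPlus} into MedCo's best response: p_{MedCo} = 66 + 0.25(63 + 0.25p_{MedCo}) ⇒ 0.9375p_{MedCo} = 81.75, so p_{MedCo} = 87.2.
Then p_{RxPlus} = 63 + 0.25·87.2 = 84.8.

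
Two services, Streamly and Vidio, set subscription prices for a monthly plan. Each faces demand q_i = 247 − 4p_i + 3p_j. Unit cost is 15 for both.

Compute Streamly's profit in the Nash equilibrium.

8611.84

Streamly's profit: π = (p_{Streamly} − 15)(247 − 4p_{Streamly} + 3p_{Vidio}).
∂π/∂p_{Streamly} = 307 − 8p_{Streamly} + 3p_{Vidio} = 0 ⇒ p_{Streamly} = 38.375 + 0.375p_{Vidio}.
Setting p_{Streamly} = p_{Vidio} in the reaction function: p_{Streamly} = 38.375 + 0.375p_{Streamly}, so p_{Streamly} = 38.375 / 0.625 = 61.4.
q_{Streamly} = 247 − 4·61.4 + 3·61.4 = 185.6.
Profit = (61.4 − 15)·185.6 = 8611.84.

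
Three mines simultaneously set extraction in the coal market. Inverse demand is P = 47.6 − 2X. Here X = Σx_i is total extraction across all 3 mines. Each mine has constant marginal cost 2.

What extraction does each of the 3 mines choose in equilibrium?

A representative mine's profit is π_i = x_i(47.6 − 2X) − 2x_i, with X = x_i + Σ_{j≠i} x_j.
First-order condition: 45.6 − 4x_i − 2Σ_{j≠i} x_j = 0.
In a symmetric equilibrium every mine chooses the same x, so Σ_{j≠i} x_j = 2x. The condition becomes 45.6 − 8x = 0, giving x = 45.6/8 = 5.7.

5.7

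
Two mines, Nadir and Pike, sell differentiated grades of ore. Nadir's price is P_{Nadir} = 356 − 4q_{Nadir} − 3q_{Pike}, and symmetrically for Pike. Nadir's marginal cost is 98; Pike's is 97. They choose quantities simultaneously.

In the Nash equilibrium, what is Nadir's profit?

2190.24

Mine Nadir's profit: π = q_{Nadir}(356 − 4q_{Nadir} − 3q_{Pike}) − 98q_{Nadir}.
∂π/∂q_{Nadir} = 258 − 8q_{Nadir} − 3q_{Pike} = 0 ⇒ q_{Nadir} = 32.25 − 0.375q_{Pike}.
Similarly q_{Pike} = 32.375 − 0.375q_{Nadir}.
Plugging q_{Pike} into Nadir's best response: q_{Nadir} = 32.25 − 0.375(32.375 − 0.375q_{Nadir}) ⇒ (55/64)q_{Nadir} = 1287/64, so q_{Nadir} = 23.4.
Then q_{Pike} = 32.375 − 0.375·23.4 = 23.6.
P_{Nadir} = 356 − 4·23.4 − 3·23.6 = 191.6.
Profit = (191.6 − 98)·23.4 = 2190.24.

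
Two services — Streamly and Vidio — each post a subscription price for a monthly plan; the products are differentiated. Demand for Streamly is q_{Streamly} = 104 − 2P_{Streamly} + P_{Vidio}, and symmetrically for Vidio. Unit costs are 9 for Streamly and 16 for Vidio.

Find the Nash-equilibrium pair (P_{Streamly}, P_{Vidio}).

Streamly's profit: π = (P_{Streamly} − 9)(104 − 2P_{Streamly} + P_{Vidio}).
∂π/∂P_{Streamly} = 122 − 4P_{Streamly} + P_{Vidio} = 0 ⇒ P_{Streamly} = 30.5 + 0.25P_{Vidio}.
Similarly P_{Vidio} = 34 + 0.25P_{Streamly}.
Substituting the second reaction function into the first: P_{Streamly} = 30.5 + 0.25(34 + 0.25P_{Streamly}), which gives 0.9375P_{Streamly} = 39 ⇒ P_{Streamly} = 41.6.
Then P_{Vidio} = 34 + 0.25·41.6 = 44.4.

41.6, 44.4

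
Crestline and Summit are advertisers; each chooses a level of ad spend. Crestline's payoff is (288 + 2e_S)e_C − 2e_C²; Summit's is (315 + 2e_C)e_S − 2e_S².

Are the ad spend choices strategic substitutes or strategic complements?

strategic complements

Expanding Crestline's payoff: 288e_C + 2e_Se_C − 2e_C².
∂π/∂e_C = 288 + 2e_S − 4e_C = 0, so e_C = 72 + 0.5e_S.
The best-response slope de_C/de_S = 0.5 > 0: the reaction function is upward-sloping, so the choices are strategic complements.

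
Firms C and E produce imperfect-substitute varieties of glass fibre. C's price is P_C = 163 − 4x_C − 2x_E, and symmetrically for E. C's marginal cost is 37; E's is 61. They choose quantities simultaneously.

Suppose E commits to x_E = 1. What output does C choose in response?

Firm C's profit: π = x_C(163 − 4x_C − 2x_E) − 37x_C.
∂π/∂x_C = 126 − 8x_C − 2x_E = 0 ⇒ x_C = 15.75 − 0.25x_E.
At x_E = 1: x_C = 15.75 − 0.25·1 = 15.5.

15.5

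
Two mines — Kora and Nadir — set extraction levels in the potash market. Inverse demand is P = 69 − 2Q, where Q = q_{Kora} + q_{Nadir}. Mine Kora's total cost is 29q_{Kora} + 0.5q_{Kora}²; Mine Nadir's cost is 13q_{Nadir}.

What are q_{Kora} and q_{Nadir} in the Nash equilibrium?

3, 12.5

Mine Kora's profit: π = q_{Kora}(69 − 2(q_{Kora} + q_{Nadir})) − 29q_{Kora} − 0.5q_{Kora}².
∂π/∂q_{Kora} = 40 − 5q_{Kora} − 2q_{Nadir} = 0, so q_{Kora} = 8 − 0.4q_{Nadir}.
For Nadir: ∂π/∂q_{Nadir} = 56 − 4q_{Nadir} − 2q_{Kora} = 0 ⇒ q_{Nadir} = 14 − 0.5q_{Kora}.
Plugging q_{Nadir} into Kora's best response: q_{Kora} = 8 − 0.4(14 − 0.5q_{Kora}) ⇒ 0.8q_{Kora} = 2.4, so q_{Kora} = 3.
Then q_{Nadir} = 14 − 0.5·3 = 12.5.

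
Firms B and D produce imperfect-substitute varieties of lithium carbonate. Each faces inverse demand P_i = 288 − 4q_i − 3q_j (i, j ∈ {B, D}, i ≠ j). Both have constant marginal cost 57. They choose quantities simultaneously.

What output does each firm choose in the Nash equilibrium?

Firm B's profit: π = q_B(288 − 4q_B − 3q_D) − 57q_B.
∂π/∂q_B = 231 − 8q_B − 3q_D = 0 ⇒ q_B = 28.875 − 0.375q_D.
The game is symmetric, so in equilibrium q_D = q_B: the reaction function gives 1.375q_B = 28.875, hence q_B = 21.

21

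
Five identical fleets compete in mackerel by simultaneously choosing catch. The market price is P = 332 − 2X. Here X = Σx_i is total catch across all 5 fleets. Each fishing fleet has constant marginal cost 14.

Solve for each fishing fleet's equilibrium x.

26.5

A representative fishing fleet's profit is π_i = x_i(332 − 2X) − 14x_i, with X = x_i + Σ_{j≠i} x_j.
First-order condition: 318 − 4x_i − 2Σ_{j≠i} x_j = 0.
Imposing symmetry (x_j = x for all j) turns Σ_{j≠i} x_j into 4x, so 318 = 12x and x = 26.5.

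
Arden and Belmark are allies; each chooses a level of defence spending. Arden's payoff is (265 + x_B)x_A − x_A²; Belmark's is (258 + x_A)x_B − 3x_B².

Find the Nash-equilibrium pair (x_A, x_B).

168, 71

Expanding Arden's payoff: 265x_A + x_Bx_A − x_A².
∂π/∂x_A = 265 + x_B − 2x_A = 0, so x_A = 132.5 + 0.5x_B.
Likewise for Belmark: x_B = 43 + (1/6)x_A.
Substituting the second reaction function into the first: x_A = 132.5 + 0.5(43 + (1/6)x_A), which gives (11/12)x_A = 154 ⇒ x_A = 168.
Then x_B = 43 + (1/6)·168 = 71.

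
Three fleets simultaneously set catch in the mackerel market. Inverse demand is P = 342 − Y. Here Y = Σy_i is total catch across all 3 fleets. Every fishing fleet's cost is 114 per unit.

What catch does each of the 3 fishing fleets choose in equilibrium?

57

A representative fishing fleet's profit is π_i = y_i(342 − Y) − 114y_i, with Y = y_i + Σ_{j≠i} y_j.
First-order condition: 228 − 2y_i − Σ_{j≠i} y_j = 0.
Imposing symmetry (y_j = y for all j) turns Σ_{j≠i} y_j into 2y, so 228 = 4y and y = 57.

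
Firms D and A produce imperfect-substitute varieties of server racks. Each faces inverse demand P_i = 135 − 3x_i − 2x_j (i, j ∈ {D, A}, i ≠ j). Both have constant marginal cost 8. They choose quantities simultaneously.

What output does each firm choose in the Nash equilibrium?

15.875

Firm D's profit: π = x_D(135 − 3x_D − 2x_A) − 8x_D.
∂π/∂x_D = 127 − 6x_D − 2x_A = 0 ⇒ x_D = 127/6 − (1/3)x_A.
By symmetry x_A = x_D; substituting into the reaction function, (4/3)x_D = 127/6 and x_D = 15.875.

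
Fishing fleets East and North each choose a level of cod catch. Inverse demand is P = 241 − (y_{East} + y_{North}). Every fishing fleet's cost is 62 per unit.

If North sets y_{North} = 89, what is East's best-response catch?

Fishing fleet East's profit: π = y_{East}(241 − (y_{East} + y_{North})) − 62y_{East}.
∂π/∂y_{East} = 179 − 2y_{East} − y_{North} = 0, so y_{East} = 89.5 − 0.5y_{North}.
At y_{North} = 89: y_{East} = 89.5 − 0.5·89 = 45.

45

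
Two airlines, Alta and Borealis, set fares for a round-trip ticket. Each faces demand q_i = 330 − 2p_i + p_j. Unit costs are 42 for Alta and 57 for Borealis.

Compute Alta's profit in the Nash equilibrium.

Alta's profit: π = (p_{Alta} − 42)(330 − 2p_{Alta} + p_{Borealis}).
∂π/∂p_{Alta} = 414 − 4p_{Alta} + p_{Borealis} = 0 ⇒ p_{Alta} = 103.5 + 0.25p_{Borealis}.
Similarly p_{Borealis} = 111 + 0.25p_{Alta}.
Solving the two reaction functions simultaneously: (1 − (0.25)(0.25))p_{Alta} = 103.5 + 0.25·111, so 0.9375p_{Alta} = 131.25 and p_{Alta} = 140.
Then p_{Borealis} = 111 + 0.25·140 = 146.
q_{Alta} = 330 − 2·140 + 146 = 196.
Profit = (140 − 42)·196 = 19208.

19208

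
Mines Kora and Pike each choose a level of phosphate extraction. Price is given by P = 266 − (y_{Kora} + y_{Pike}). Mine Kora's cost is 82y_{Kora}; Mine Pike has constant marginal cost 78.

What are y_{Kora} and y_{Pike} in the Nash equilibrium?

Mine Kora's profit: π = y_{Kora}(266 − (y_{Kora} + y_{Pike})) − 82y_{Kora}.
∂π/∂y_{Kora} = 184 − 2y_{Kora} − y_{Pike} = 0, so y_{Kora} = 92 − 0.5y_{Pike}.
By the same steps for Pike: y_{Pike} = 94 − 0.5y_{Kora}.
Solving the two reaction functions simultaneously: (1 − (−0.5)(−0.5))y_{Kora} = 92 − 0.5·94, so 0.75y_{Kora} = 45 and y_{Kora} = 60.
Then y_{Pike} = 94 − 0.5·60 = 64.

60, 64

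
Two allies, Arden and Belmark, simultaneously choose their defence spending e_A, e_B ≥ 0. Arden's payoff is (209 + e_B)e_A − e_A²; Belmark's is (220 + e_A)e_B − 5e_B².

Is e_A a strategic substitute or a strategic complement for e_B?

strategic complements

Expanding Arden's payoff: 209e_A + e_Be_A − e_A².
∂π/∂e_A = 209 + e_B − 2e_A = 0, so e_A = 104.5 + 0.5e_B.
The best-response slope de_A/de_B = 0.5 > 0: the reaction function is upward-sloping, so the choices are strategic complements.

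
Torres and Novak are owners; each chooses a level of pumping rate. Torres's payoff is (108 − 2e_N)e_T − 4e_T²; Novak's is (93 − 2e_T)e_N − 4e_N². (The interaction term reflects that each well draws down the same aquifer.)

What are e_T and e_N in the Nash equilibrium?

Expanding Torres's payoff: 108e_T − 2e_Ne_T − 4e_T².
∂π/∂e_T = 108 − 2e_N − 8e_T = 0, so e_T = 13.5 − 0.25e_N.
Likewise for Novak: e_N = 11.625 − 0.25e_T.
Substituting the second reaction function into the first: e_T = 13.5 − 0.25(11.625 − 0.25e_T), which gives 0.9375e_T = 339/32 ⇒ e_T = 11.3.
Then e_N = 11.625 − 0.25·11.3 = 8.8.

11.3, 8.8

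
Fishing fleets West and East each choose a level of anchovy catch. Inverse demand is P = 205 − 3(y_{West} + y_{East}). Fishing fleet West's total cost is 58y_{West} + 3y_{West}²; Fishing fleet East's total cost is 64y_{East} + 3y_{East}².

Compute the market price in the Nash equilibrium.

Fishing fleet West's profit: π = y_{West}(205 − 3(y_{West} + y_{East})) − 58y_{West} − 3y_{West}².
∂π/∂y_{West} = 147 − 12y_{West} − 3y_{East} = 0, so y_{West} = 12.25 − 0.25y_{East}.
By the same steps for East: y_{East} = 11.75 − 0.25y_{West}.
Solving the two reaction functions simultaneously: (1 − (−0.25)(−0.25))y_{West} = 12.25 − 0.25·11.75, so 0.9375y_{West} = 9.3125 and y_{West} = 149/15.
Then y_{East} = 11.75 − 0.25·(149/15) = 139/15.
Equilibrium price: P = 205 − 3·19.2 = 147.4.

147.4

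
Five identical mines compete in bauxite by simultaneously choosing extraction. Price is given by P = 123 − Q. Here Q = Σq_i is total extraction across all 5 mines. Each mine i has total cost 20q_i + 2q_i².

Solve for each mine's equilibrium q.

10.3

A representative mine's profit is π_i = q_i(123 − Q) − 20q_i − 2q_i², with Q = q_i + Σ_{j≠i} q_j.
First-order condition: 103 − 6q_i − Σ_{j≠i} q_j = 0.
With identical mines, set every q_j = q: then 103 − 6q − 4q = 0, i.e. q = 103/10 = 10.3.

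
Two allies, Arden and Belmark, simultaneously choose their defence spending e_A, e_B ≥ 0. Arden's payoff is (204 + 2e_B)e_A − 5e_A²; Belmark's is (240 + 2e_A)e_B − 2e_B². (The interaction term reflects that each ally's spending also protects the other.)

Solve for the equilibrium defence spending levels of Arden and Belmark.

36, 78

Expanding Arden's payoff: 204e_A + 2e_Be_A − 5e_A².
∂π/∂e_A = 204 + 2e_B − 10e_A = 0, so e_A = 20.4 + 0.2e_B.
Likewise for Belmark: e_B = 60 + 0.5e_A.
Solving the two reaction functions simultaneously: (1 − (0.2)(0.5))e_A = 20.4 + 0.2·60, so 0.9e_A = 32.4 and e_A = 36.
Then e_B = 60 + 0.5·36 = 78.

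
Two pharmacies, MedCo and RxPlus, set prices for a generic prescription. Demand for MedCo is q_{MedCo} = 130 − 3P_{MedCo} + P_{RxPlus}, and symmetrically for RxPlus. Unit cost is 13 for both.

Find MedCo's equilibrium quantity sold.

62.4

MedCo's profit: π = (P_{MedCo} − 13)(130 − 3P_{MedCo} + P_{RxPlus}).
∂π/∂P_{MedCo} = 169 − 6P_{MedCo} + P_{RxPlus} = 0 ⇒ P_{MedCo} = 169/6 + (1/6)P_{RxPlus}.
By symmetry P_{RxPlus} = P_{MedCo}; substituting into the reaction function, (5/6)P_{MedCo} = 169/6 and P_{MedCo} = 33.8.
q_{MedCo} = 130 − 3·33.8 + 33.8 = 62.4.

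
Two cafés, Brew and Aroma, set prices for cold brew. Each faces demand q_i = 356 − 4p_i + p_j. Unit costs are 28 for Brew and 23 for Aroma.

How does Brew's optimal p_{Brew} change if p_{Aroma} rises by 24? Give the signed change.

3

Brew's profit: π = (p_{Brew} − 28)(356 − 4p_{Brew} + p_{Aroma}).
∂π/∂p_{Brew} = 468 − 8p_{Brew} + p_{Aroma} = 0 ⇒ p_{Brew} = 58.5 + 0.125p_{Aroma}.
The reaction-function slope is 0.125, so a 24-unit rise in p_{Aroma} moves p_{Brew} by 0.125 × 24 = 3. Brew's best response rises — the actions are strategic complements.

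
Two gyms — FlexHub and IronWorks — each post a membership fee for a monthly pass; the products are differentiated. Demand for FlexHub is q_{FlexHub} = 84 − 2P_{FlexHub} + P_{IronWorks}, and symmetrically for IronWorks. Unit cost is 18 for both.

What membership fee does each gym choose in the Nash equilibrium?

40

FlexHub's profit: π = (P_{FlexHub} − 18)(84 − 2P_{FlexHub} + P_{IronWorks}).
∂π/∂P_{FlexHub} = 120 − 4P_{FlexHub} + P_{IronWorks} = 0 ⇒ P_{FlexHub} = 30 + 0.25P_{IronWorks}.
By symmetry P_{IronWorks} = P_{FlexHub}; substituting into the reaction function, 0.75P_{FlexHub} = 30 and P_{FlexHub} = 40.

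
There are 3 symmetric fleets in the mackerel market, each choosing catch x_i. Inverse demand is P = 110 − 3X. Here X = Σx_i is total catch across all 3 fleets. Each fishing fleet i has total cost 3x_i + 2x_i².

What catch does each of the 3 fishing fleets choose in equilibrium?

6.6875

A representative fishing fleet's profit is π_i = x_i(110 − 3X) − 3x_i − 2x_i², with X = x_i + Σ_{j≠i} x_j.
First-order condition: 107 − 10x_i − 3Σ_{j≠i} x_j = 0.
In a symmetric equilibrium every fishing fleet chooses the same x, so Σ_{j≠i} x_j = 2x. The condition becomes 107 − 16x = 0, giving x = 107/16 = 6.6875.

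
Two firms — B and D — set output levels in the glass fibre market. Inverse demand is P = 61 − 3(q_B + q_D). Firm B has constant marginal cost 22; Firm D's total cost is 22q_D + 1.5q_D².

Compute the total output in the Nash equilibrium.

Firm B's profit: π = q_B(61 − 3(q_B + q_D)) − 22q_B.
∂π/∂q_B = 39 − 6q_B − 3q_D = 0, so q_B = 6.5 − 0.5q_D.
For D: ∂π/∂q_D = 39 − 9q_D − 3q_B = 0 ⇒ q_D = 13/3 − (1/3)q_B.
Solving the two reaction functions simultaneously: (1 − (−0.5)(−1/3))q_B = 6.5 − 0.5·(13/3), so (5/6)q_B = 13/3 and q_B = 5.2.
Then q_D = 13/3 − (1/3)·5.2 = 2.6.
Total output: 5.2 + 2.6 = 7.8.

7.8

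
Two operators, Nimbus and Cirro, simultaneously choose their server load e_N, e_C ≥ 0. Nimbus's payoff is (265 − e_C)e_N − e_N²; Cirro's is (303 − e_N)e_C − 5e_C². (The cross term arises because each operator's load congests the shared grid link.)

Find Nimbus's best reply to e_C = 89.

88

Expanding Nimbus's payoff: 265e_N − e_Ce_N − e_N².
∂π/∂e_N = 265 − e_C − 2e_N = 0, so e_N = 132.5 − 0.5e_C.
At e_C = 89: e_N = 132.5 − 0.5·89 = 88.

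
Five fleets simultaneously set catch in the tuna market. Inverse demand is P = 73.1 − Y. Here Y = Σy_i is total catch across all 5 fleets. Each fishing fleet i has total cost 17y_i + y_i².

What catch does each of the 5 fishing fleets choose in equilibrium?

A representative fishing fleet's profit is π_i = y_i(73.1 − Y) − 17y_i − y_i², with Y = y_i + Σ_{j≠i} y_j.
First-order condition: 56.1 − 4y_i − Σ_{j≠i} y_j = 0.
Imposing symmetry (y_j = y for all j) turns Σ_{j≠i} y_j into 4y, so 56.1 = 8y and y = 7.0125.

7.0125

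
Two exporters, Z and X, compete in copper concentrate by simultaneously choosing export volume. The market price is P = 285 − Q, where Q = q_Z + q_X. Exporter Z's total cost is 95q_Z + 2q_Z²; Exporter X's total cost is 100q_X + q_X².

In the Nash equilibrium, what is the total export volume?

Exporter Z's profit: π = q_Z(285 − (q_Z + q_X)) − 95q_Z − 2q_Z².
∂π/∂q_Z = 190 − 6q_Z − q_X = 0, so q_Z = 95/3 − (1/6)q_X.
For X: ∂π/∂q_X = 185 − 4q_X − q_Z = 0 ⇒ q_X = 46.25 − 0.25q_Z.
Substituting the second reaction function into the first: q_Z = 95/3 − (1/6)(46.25 − 0.25q_Z), which gives (23/24)q_Z = 575/24 ⇒ q_Z = 25.
Then q_X = 46.25 − 0.25·25 = 40.
Total export volume: 25 + 40 = 65.

65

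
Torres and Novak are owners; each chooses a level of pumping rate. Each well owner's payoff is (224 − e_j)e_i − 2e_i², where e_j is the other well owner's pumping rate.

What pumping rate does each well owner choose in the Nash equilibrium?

Torres's payoff is (224 − e_N)e_T − 2e_T².
∂π/∂e_T = 224 − e_N − 4e_T = 0, so e_T = 56 − 0.25e_N.
The game is symmetric, so in equilibrium e_N = e_T: the reaction function gives 1.25e_T = 56, hence e_T = 44.8.

44.8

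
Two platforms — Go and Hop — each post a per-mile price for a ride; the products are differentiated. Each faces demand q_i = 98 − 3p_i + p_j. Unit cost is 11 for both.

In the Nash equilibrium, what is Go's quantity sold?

Go's profit: π = (p_{Go} − 11)(98 − 3p_{Go} + p_{Hop}).
∂π/∂p_{Go} = 131 − 6p_{Go} + p_{Hop} = 0 ⇒ p_{Go} = 131/6 + (1/6)p_{Hop}.
Setting p_{Go} = p_{Hop} in the reaction function: p_{Go} = 131/6 + (1/6)p_{Go}, so p_{Go} = (131/6) / (5/6) = 26.2.
q_{Go} = 98 − 3·26.2 + 26.2 = 45.6.

45.6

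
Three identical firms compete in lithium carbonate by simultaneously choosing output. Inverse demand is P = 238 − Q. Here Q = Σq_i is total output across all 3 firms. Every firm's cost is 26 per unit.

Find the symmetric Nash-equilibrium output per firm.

53

A representative firm's profit is π_i = q_i(238 − Q) − 26q_i, with Q = q_i + Σ_{j≠i} q_j.
First-order condition: 212 − 2q_i − Σ_{j≠i} q_j = 0.
With identical firms, set every q_j = q: then 212 − 2q − 2q = 0, i.e. q = 212/4 = 53.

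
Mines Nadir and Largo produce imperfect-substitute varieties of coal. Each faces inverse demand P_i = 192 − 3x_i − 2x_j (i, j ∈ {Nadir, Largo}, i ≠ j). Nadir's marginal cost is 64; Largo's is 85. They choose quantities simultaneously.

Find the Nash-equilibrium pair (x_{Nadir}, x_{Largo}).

17.3125, 12.0625

Mine Nadir's profit: π = x_{Nadir}(192 − 3x_{Nadir} − 2x_{Largo}) − 64x_{Nadir}.
∂π/∂x_{Nadir} = 128 − 6x_{Nadir} − 2x_{Largo} = 0 ⇒ x_{Nadir} = 64/3 − (1/3)x_{Largo}.
Similarly x_{Largo} = 107/6 − (1/3)x_{Nadir}.
Substituting the second reaction function into the first: x_{Nadir} = 64/3 − (1/3)(107/6 − (1/3)x_{Nadir}), which gives (8/9)x_{Nadir} = 277/18 ⇒ x_{Nadir} = 17.3125.
Then x_{Largo} = 107/6 − (1/3)·17.3125 = 12.0625.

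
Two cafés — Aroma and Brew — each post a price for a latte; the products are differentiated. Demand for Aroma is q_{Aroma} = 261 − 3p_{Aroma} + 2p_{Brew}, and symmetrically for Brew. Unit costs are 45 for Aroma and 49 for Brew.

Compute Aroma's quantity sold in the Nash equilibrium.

164.25

Aroma's profit: π = (p_{Aroma} − 45)(261 − 3p_{Aroma} + 2p_{Brew}).
∂π/∂p_{Aroma} = 396 − 6p_{Aroma} + 2p_{Brew} = 0 ⇒ p_{Aroma} = 66 + (1/3)p_{Brew}.
Similarly p_{Brew} = 68 + (1/3)p_{Aroma}.
Substituting the second reaction function into the first: p_{Aroma} = 66 + (1/3)(68 + (1/3)p_{Aroma}), which gives (8/9)p_{Aroma} = 266/3 ⇒ p_{Aroma} = 99.75.
Then p_{Brew} = 68 + (1/3)·99.75 = 101.25.
q_{Aroma} = 261 − 3·99.75 + 2·101.25 = 164.25.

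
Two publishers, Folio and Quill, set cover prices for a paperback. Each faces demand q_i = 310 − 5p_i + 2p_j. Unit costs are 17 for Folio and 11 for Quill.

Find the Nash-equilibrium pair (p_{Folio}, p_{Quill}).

Folio's profit: π = (p_{Folio} − 17)(310 − 5p_{Folio} + 2p_{Quill}).
∂π/∂p_{Folio} = 395 − 10p_{Folio} + 2p_{Quill} = 0 ⇒ p_{Folio} = 39.5 + 0.2p_{Quill}.
Similarly p_{Quill} = 36.5 + 0.2p_{Folio}.
Plugging p_{Quill} into Folio's best response: p_{Folio} = 39.5 + 0.2(36.5 + 0.2p_{Folio}) ⇒ 0.96p_{Folio} = 46.8, so p_{Folio} = 48.75.
Then p_{Quill} = 36.5 + 0.2·48.75 = 46.25.

48.75, 46.25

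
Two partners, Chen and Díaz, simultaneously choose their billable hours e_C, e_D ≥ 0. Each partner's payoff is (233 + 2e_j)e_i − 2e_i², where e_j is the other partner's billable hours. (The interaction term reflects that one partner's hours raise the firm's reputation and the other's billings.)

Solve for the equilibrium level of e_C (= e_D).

116.5

Chen's payoff is (233 + 2e_D)e_C − 2e_C².
∂π/∂e_C = 233 + 2e_D − 4e_C = 0, so e_C = 58.25 + 0.5e_D.
The game is symmetric, so in equilibrium e_D = e_C: the reaction function gives 0.5e_C = 58.25, hence e_C = 116.5.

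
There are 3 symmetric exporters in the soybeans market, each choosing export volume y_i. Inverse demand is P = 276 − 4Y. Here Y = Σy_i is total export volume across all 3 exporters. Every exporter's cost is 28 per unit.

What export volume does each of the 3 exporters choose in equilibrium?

15.5

A representative exporter's profit is π_i = y_i(276 − 4Y) − 28y_i, with Y = y_i + Σ_{j≠i} y_j.
First-order condition: 248 − 8y_i − 4Σ_{j≠i} y_j = 0.
In a symmetric equilibrium every exporter chooses the same y, so Σ_{j≠i} y_j = 2y. The condition becomes 248 − 16y = 0, giving y = 248/16 = 15.5.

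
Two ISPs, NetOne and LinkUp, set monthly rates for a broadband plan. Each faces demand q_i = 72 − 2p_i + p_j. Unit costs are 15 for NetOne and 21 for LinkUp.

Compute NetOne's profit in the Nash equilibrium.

NetOne's profit: π = (p_{NetOne} − 15)(72 − 2p_{NetOne} + p_{LinkUp}).
∂π/∂p_{NetOne} = 102 − 4p_{NetOne} + p_{LinkUp} = 0 ⇒ p_{NetOne} = 25.5 + 0.25p_{LinkUp}.
Similarly p_{LinkUp} = 28.5 + 0.25p_{NetOne}.
Solving the two reaction functions simultaneously: (1 − (0.25)(0.25))p_{NetOne} = 25.5 + 0.25·28.5, so 0.9375p_{NetOne} = 32.625 and p_{NetOne} = 34.8.
Then p_{LinkUp} = 28.5 + 0.25·34.8 = 37.2.
q_{NetOne} = 72 − 2·34.8 + 37.2 = 39.6.
Profit = (34.8 − 15)·39.6 = 784.08.

784.08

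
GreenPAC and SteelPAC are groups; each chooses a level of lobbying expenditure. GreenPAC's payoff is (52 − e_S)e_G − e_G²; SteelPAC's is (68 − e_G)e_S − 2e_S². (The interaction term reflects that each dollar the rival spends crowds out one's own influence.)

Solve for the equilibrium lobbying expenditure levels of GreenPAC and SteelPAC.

Expanding GreenPAC's payoff: 52e_G − e_Se_G − e_G².
∂π/∂e_G = 52 − e_S − 2e_G = 0, so e_G = 26 − 0.5e_S.
Likewise for SteelPAC: e_S = 17 − 0.25e_G.
Solving the two reaction functions simultaneously: (1 − (−0.5)(−0.25))e_G = 26 − 0.5·17, so 0.875e_G = 17.5 and e_G = 20.
Then e_S = 17 − 0.25·20 = 12.

20, 12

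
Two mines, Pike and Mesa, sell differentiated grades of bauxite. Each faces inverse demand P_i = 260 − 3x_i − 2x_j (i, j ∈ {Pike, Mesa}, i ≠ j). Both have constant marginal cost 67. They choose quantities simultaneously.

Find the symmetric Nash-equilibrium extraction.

24.125

Mine Pike's profit: π = x_{Pike}(260 − 3x_{Pike} − 2x_{Mesa}) − 67x_{Pike}.
∂π/∂x_{Pike} = 193 − 6x_{Pike} − 2x_{Mesa} = 0 ⇒ x_{Pike} = 193/6 − (1/3)x_{Mesa}.
The game is symmetric, so in equilibrium x_{Mesa} = x_{Pike}: the reaction function gives (4/3)x_{Pike} = 193/6, hence x_{Pike} = 24.125.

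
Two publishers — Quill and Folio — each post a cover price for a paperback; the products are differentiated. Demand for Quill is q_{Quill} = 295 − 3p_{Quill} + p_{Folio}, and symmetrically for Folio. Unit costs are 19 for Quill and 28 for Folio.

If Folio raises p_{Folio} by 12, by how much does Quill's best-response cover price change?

2

Quill's profit: π = (p_{Quill} − 19)(295 − 3p_{Quill} + p_{Folio}).
∂π/∂p_{Quill} = 352 − 6p_{Quill} + p_{Folio} = 0 ⇒ p_{Quill} = 176/3 + (1/6)p_{Folio}.
The reaction-function slope is 1/6, so a 12-unit rise in p_{Folio} moves p_{Quill} by 1/6 × 12 = 2. Quill's best response rises — the actions are strategic complements.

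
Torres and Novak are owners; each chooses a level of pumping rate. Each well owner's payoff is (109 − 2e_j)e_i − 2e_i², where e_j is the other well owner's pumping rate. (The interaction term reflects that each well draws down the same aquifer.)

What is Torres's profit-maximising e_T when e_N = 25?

Torres's payoff is (109 − 2e_N)e_T − 2e_T².
∂π/∂e_T = 109 − 2e_N − 4e_T = 0, so e_T = 27.25 − 0.5e_N.
At e_N = 25: e_T = 27.25 − 0.5·25 = 14.75.

14.75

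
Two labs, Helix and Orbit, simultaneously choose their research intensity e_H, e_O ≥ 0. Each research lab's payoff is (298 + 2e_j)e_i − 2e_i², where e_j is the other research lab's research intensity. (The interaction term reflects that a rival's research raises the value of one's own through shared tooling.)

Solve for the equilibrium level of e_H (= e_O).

Helix's payoff is (298 + 2e_O)e_H − 2e_H².
∂π/∂e_H = 298 + 2e_O − 4e_H = 0, so e_H = 74.5 + 0.5e_O.
By symmetry e_O = e_H; substituting into the reaction function, 0.5e_H = 74.5 and e_H = 149.

149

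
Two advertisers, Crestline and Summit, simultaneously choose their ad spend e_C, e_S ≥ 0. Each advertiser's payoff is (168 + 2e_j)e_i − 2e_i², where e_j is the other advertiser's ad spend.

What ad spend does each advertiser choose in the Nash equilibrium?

84

Crestline's payoff is (168 + 2e_S)e_C − 2e_C².
∂π/∂e_C = 168 + 2e_S − 4e_C = 0, so e_C = 42 + 0.5e_S.
The game is symmetric, so in equilibrium e_S = e_C: the reaction function gives 0.5e_C = 42, hence e_C = 84.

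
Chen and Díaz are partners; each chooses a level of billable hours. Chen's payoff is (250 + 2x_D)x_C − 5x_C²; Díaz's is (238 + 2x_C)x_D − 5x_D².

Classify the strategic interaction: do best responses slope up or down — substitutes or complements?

Expanding Chen's payoff: 250x_C + 2x_Dx_C − 5x_C².
∂π/∂x_C = 250 + 2x_D − 10x_C = 0, so x_C = 25 + 0.2x_D.
The best-response slope dx_C/dx_D = 0.2 > 0: the reaction function is upward-sloping, so the choices are strategic complements.

strategic complements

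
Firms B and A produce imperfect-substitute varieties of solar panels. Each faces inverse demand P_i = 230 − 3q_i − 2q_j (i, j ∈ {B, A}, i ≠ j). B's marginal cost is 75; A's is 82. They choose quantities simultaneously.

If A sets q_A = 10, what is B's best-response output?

Firm B's profit: π = q_B(230 − 3q_B − 2q_A) − 75q_B.
∂π/∂q_B = 155 − 6q_B − 2q_A = 0 ⇒ q_B = 155/6 − (1/3)q_A.
At q_A = 10: q_B = 155/6 − (1/3)·10 = 22.5.

22.5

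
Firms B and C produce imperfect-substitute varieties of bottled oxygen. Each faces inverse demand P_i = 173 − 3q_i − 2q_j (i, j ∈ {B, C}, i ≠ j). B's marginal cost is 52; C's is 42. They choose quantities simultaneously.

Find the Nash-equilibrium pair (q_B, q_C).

Firm B's profit: π = q_B(173 − 3q_B − 2q_C) − 52q_B.
∂π/∂q_B = 121 − 6q_B − 2q_C = 0 ⇒ q_B = 121/6 − (1/3)q_C.
Similarly q_C = 131/6 − (1/3)q_B.
Plugging q_C into B's best response: q_B = 121/6 − (1/3)(131/6 − (1/3)q_B) ⇒ (8/9)q_B = 116/9, so q_B = 14.5.
Then q_C = 131/6 − (1/3)·14.5 = 17.

14.5, 17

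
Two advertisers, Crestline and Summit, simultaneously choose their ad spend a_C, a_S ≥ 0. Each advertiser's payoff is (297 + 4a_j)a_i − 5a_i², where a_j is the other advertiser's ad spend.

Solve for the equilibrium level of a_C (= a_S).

49.5

Crestline's payoff is (297 + 4a_S)a_C − 5a_C².
∂π/∂a_C = 297 + 4a_S − 10a_C = 0, so a_C = 29.7 + 0.4a_S.
The game is symmetric, so in equilibrium a_S = a_C: the reaction function gives 0.6a_C = 29.7, hence a_C = 49.5.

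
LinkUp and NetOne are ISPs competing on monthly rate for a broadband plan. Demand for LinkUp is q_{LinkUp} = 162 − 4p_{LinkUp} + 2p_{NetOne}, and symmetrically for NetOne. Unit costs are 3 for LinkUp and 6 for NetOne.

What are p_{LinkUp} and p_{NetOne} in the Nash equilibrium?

LinkUp's profit: π = (p_{LinkUp} − 3)(162 − 4p_{LinkUp} + 2p_{NetOne}).
∂π/∂p_{LinkUp} = 174 − 8p_{LinkUp} + 2p_{NetOne} = 0 ⇒ p_{LinkUp} = 21.75 + 0.25p_{NetOne}.
Similarly p_{NetOne} = 23.25 + 0.25p_{LinkUp}.
Solving the two reaction functions simultaneously: (1 − (0.25)(0.25))p_{LinkUp} = 21.75 + 0.25·23.25, so 0.9375p_{LinkUp} = 27.5625 and p_{LinkUp} = 29.4.
Then p_{NetOne} = 23.25 + 0.25·29.4 = 30.6.

29.4, 30.6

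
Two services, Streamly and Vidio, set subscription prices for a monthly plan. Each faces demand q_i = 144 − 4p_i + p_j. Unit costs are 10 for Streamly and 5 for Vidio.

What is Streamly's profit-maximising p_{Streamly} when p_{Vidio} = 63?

Streamly's profit: π = (p_{Streamly} − 10)(144 − 4p_{Streamly} + p_{Vidio}).
∂π/∂p_{Streamly} = 184 − 8p_{Streamly} + p_{Vidio} = 0 ⇒ p_{Streamly} = 23 + 0.125p_{Vidio}.
At p_{Vidio} = 63: p_{Streamly} = 23 + 0.125·63 = 30.875.

30.875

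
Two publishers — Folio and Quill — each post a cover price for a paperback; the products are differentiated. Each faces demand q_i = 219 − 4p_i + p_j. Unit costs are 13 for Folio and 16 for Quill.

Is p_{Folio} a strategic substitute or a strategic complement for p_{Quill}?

Folio's profit: π = (p_{Folio} − 13)(219 − 4p_{Folio} + p_{Quill}).
∂π/∂p_{Folio} = 271 − 8p_{Folio} + p_{Quill} = 0 ⇒ p_{Folio} = 33.875 + 0.125p_{Quill}.
The best-response slope dp_{Folio}/dp_{Quill} = 0.125 > 0: the reaction function is upward-sloping, so the choices are strategic complements.

strategic complements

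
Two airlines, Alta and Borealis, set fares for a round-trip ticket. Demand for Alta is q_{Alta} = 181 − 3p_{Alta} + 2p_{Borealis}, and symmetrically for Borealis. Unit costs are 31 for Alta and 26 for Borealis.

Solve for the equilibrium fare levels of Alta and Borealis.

67.5625, 65.6875

Alta's profit: π = (p_{Alta} − 31)(181 − 3p_{Alta} + 2p_{Borealis}).
∂π/∂p_{Alta} = 274 − 6p_{Alta} + 2p_{Borealis} = 0 ⇒ p_{Alta} = 137/3 + (1/3)p_{Borealis}.
Similarly p_{Borealis} = 259/6 + (1/3)p_{Alta}.
Substituting the second reaction function into the first: p_{Alta} = 137/3 + (1/3)(259/6 + (1/3)p_{Alta}), which gives (8/9)p_{Alta} = 1081/18 ⇒ p_{Alta} = 67.5625.
Then p_{Borealis} = 259/6 + (1/3)·67.5625 = 65.6875.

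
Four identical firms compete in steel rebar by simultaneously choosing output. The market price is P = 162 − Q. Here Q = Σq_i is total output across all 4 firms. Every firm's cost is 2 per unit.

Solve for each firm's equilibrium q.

A representative firm's profit is π_i = q_i(162 − Q) − 2q_i, with Q = q_i + Σ_{j≠i} q_j.
First-order condition: 160 − 2q_i − Σ_{j≠i} q_j = 0.
With identical firms, set every q_j = q: then 160 − 2q − 3q = 0, i.e. q = 160/5 = 32.

32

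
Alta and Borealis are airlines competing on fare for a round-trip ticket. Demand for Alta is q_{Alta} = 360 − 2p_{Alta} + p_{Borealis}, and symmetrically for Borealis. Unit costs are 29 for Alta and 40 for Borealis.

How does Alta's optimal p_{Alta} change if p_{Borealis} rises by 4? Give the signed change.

1

Alta's profit: π = (p_{Alta} − 29)(360 − 2p_{Alta} + p_{Borealis}).
∂π/∂p_{Alta} = 418 − 4p_{Alta} + p_{Borealis} = 0 ⇒ p_{Alta} = 104.5 + 0.25p_{Borealis}.
The reaction-function slope is 0.25, so a 4-unit rise in p_{Borealis} moves p_{Alta} by 0.25 × 4 = 1. Alta's best response rises — the actions are strategic complements.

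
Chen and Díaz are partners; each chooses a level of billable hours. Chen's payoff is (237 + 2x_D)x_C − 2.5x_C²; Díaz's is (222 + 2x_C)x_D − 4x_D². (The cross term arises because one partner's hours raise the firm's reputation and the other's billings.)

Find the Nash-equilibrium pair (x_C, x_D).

65, 44

Expanding Chen's payoff: 237x_C + 2x_Dx_C − 2.5x_C².
∂π/∂x_C = 237 + 2x_D − 5x_C = 0, so x_C = 47.4 + 0.4x_D.
Likewise for Díaz: x_D = 27.75 + 0.25x_C.
Plugging x_D into Chen's best response: x_C = 47.4 + 0.4(27.75 + 0.25x_C) ⇒ 0.9x_C = 58.5, so x_C = 65.
Then x_D = 27.75 + 0.25·65 = 44.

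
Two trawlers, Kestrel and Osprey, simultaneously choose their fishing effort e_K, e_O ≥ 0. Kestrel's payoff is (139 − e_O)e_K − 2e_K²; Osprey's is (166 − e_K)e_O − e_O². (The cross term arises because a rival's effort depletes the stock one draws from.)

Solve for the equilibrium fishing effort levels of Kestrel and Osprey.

Expanding Kestrel's payoff: 139e_K − e_Oe_K − 2e_K².
∂π/∂e_K = 139 − e_O − 4e_K = 0, so e_K = 34.75 − 0.25e_O.
Likewise for Osprey: e_O = 83 − 0.5e_K.
Solving the two reaction functions simultaneously: (1 − (−0.25)(−0.5))e_K = 34.75 − 0.25·83, so 0.875e_K = 14 and e_K = 16.
Then e_O = 83 − 0.5·16 = 75.

16, 75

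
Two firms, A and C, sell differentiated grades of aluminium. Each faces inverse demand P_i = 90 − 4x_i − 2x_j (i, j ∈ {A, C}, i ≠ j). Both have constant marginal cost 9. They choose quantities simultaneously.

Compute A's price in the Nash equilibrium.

Firm A's profit: π = x_A(90 − 4x_A − 2x_C) − 9x_A.
∂π/∂x_A = 81 − 8x_A − 2x_C = 0 ⇒ x_A = 10.125 − 0.25x_C.
The game is symmetric, so in equilibrium x_C = x_A: the reaction function gives 1.25x_A = 10.125, hence x_A = 8.1.
P_A = 90 − 4·8.1 − 2·8.1 = 41.4.

41.4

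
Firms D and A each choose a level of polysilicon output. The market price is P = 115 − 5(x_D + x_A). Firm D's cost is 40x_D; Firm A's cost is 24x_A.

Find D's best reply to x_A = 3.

Firm D's profit: π = x_D(115 − 5(x_D + x_A)) − 40x_D.
∂π/∂x_D = 75 − 10x_D − 5x_A = 0, so x_D = 7.5 − 0.5x_A.
At x_A = 3: x_D = 7.5 − 0.5·3 = 6.

6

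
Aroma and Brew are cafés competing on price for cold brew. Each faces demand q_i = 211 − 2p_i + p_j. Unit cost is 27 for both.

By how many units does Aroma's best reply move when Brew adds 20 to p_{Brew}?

5

Aroma's profit: π = (p_{Aroma} − 27)(211 − 2p_{Aroma} + p_{Brew}).
∂π/∂p_{Aroma} = 265 − 4p_{Aroma} + p_{Brew} = 0 ⇒ p_{Aroma} = 66.25 + 0.25p_{Brew}.
The reaction-function slope is 0.25, so a 20-unit rise in p_{Brew} moves p_{Aroma} by 0.25 × 20 = 5. Aroma's best response rises — the actions are strategic complements.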